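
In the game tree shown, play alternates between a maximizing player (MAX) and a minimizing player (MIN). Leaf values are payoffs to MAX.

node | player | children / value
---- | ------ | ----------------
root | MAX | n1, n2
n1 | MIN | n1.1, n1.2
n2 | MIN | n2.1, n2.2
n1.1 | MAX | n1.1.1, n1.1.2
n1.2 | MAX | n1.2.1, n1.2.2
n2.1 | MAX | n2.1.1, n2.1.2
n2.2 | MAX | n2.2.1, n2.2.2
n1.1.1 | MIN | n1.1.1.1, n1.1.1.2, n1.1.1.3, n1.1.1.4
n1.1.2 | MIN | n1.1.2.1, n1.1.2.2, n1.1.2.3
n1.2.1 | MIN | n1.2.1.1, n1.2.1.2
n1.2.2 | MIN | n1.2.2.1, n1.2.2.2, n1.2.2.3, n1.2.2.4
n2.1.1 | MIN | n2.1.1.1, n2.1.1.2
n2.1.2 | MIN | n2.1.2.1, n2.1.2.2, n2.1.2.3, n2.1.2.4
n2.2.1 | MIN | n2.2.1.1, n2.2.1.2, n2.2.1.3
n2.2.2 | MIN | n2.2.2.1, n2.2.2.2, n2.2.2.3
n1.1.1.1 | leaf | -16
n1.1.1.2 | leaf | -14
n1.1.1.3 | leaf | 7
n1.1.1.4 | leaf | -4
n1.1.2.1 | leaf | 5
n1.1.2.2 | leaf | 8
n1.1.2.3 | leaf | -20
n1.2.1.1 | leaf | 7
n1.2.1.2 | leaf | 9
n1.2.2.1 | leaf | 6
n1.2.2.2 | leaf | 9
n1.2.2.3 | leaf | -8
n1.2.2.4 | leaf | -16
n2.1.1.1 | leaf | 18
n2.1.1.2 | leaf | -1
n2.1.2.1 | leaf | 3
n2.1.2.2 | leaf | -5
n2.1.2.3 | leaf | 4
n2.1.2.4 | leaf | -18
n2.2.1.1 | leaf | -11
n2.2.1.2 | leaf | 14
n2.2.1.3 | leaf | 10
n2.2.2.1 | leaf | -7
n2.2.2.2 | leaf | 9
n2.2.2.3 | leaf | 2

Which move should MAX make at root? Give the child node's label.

n2

n1.1.1 (MIN): min(-16, -14, 7, -4) = -16
n1.1.2 (MIN): min(5, 8, -20) = -20
n1.1 (MAX): max(-16, -20) = -16
n1.2.1 (MIN): min(7, 9) = 7
n1.2.2 (MIN): min(6, 9, -8, -16) = -16
n1.2 (MAX): max(7, -16) = 7
n1 (MIN): min(-16, 7) = -16
n2.1.1 (MIN): min(18, -1) = -1
n2.1.2 (MIN): min(3, -5, 4, -18) = -18
n2.1 (MAX): max(-1, -18) = -1
n2.2.1 (MIN): min(-11, 14, 10) = -11
n2.2.2 (MIN): min(-7, 9, 2) = -7
n2.2 (MAX): max(-11, -7) = -7
n2 (MIN): min(-1, -7) = -7
root (MAX): max(-16, -7) = -7
MAX at root wants the highest of {n1=-16, n2=-7}, so chooses n2.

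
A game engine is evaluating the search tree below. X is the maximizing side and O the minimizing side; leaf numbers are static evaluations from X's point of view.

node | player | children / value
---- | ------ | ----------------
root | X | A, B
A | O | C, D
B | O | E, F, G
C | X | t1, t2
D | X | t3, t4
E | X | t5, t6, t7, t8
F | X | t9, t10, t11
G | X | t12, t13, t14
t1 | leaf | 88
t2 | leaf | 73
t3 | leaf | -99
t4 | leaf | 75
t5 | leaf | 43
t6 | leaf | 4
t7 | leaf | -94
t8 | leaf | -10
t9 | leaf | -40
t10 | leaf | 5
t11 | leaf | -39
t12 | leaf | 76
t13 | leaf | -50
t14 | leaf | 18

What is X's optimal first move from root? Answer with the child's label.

A

C (X): max(88, 73) = 88
D (X): max(-99, 75) = 75
A (O): min(88, 75) = 75
E (X): max(43, 4, -94, -10) = 43
F (X): max(-40, 5, -39) = 5
G (X): max(76, -50, 18) = 76
B (O): min(43, 5, 76) = 5
root (X): max(75, 5) = 75
X at root wants the highest of {A=75, B=5}, so chooses A.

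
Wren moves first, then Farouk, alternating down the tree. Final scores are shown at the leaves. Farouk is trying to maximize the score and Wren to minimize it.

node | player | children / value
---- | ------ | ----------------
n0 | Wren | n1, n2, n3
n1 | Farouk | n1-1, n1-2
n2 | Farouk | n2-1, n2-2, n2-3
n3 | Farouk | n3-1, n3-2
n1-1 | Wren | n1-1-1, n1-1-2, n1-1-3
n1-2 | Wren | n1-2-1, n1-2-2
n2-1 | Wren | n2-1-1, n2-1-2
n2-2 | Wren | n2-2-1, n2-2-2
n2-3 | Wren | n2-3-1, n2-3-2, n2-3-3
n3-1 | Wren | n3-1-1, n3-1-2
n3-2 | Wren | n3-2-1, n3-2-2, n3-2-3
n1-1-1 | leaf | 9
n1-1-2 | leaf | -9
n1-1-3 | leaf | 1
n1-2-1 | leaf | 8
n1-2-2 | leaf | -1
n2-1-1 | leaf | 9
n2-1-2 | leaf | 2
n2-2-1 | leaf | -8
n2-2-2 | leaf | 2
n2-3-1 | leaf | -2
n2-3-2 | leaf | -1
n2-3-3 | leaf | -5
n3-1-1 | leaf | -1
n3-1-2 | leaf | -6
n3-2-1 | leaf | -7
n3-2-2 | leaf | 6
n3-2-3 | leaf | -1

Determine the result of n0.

n1-1 (Wren): min(9, -9, 1) = -9
n1-2 (Wren): min(8, -1) = -1
n1 (Farouk): max(-9, -1) = -1
n2-1 (Wren): min(9, 2) = 2
n2-2 (Wren): min(-8, 2) = -8
n2-3 (Wren): min(-2, -1, -5) = -5
n2 (Farouk): max(2, -8, -5) = 2
n3-1 (Wren): min(-1, -6) = -6
n3-2 (Wren): min(-7, 6, -1) = -7
n3 (Farouk): max(-6, -7) = -6
n0 (Wren): min(-1, 2, -6) = -6

-6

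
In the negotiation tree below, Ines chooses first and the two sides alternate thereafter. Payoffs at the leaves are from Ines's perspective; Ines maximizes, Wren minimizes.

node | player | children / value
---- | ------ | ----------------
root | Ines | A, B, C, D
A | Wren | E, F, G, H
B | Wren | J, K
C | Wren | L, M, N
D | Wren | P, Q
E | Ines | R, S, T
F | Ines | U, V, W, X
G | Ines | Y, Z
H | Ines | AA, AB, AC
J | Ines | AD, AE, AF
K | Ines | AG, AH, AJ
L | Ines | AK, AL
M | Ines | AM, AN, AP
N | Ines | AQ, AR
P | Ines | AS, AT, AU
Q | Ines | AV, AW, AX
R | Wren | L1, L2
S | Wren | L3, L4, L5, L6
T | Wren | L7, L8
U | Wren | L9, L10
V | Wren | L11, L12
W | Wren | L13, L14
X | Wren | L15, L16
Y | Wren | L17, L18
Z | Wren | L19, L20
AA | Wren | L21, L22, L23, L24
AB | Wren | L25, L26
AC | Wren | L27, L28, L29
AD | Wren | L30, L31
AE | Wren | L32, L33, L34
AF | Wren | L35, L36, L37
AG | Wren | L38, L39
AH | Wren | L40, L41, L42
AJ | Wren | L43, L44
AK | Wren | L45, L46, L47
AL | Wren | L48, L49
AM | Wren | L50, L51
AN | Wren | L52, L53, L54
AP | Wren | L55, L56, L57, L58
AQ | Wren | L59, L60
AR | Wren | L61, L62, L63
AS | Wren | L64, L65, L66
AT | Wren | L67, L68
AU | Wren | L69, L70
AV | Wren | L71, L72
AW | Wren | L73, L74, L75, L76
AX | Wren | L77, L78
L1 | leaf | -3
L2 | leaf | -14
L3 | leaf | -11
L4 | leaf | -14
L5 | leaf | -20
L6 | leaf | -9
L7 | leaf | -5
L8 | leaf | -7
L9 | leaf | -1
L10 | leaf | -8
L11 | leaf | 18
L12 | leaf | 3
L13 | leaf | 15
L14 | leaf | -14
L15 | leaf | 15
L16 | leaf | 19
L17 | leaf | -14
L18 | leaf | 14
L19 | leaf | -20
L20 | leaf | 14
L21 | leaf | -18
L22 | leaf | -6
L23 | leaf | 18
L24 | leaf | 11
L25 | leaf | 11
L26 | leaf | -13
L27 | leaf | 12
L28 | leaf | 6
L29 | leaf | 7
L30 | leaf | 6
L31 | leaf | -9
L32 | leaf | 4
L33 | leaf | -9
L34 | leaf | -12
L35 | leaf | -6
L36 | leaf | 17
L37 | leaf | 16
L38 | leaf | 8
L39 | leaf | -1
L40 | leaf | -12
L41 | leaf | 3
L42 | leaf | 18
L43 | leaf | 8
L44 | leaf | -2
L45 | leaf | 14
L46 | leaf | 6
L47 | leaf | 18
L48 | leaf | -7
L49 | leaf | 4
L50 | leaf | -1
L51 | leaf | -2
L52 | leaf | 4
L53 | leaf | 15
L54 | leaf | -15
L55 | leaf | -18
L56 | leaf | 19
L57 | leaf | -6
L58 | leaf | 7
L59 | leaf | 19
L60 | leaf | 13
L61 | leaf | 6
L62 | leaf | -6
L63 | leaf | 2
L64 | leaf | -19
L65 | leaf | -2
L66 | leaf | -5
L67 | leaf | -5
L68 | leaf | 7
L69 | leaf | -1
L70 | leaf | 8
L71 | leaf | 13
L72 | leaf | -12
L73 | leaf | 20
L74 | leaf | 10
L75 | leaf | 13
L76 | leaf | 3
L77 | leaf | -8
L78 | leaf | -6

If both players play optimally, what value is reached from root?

R (Wren): min(-3, -14) = -14
S (Wren): min(-11, -14, -20, -9) = -20
T (Wren): min(-5, -7) = -7
E (Ines): max(-14, -20, -7) = -7
U (Wren): min(-1, -8) = -8
V (Wren): min(18, 3) = 3
W (Wren): min(15, -14) = -14
X (Wren): min(15, 19) = 15
F (Ines): max(-8, 3, -14, 15) = 15
Y (Wren): min(-14, 14) = -14
Z (Wren): min(-20, 14) = -20
G (Ines): max(-14, -20) = -14
AA (Wren): min(-18, -6, 18, 11) = -18
AB (Wren): min(11, -13) = -13
AC (Wren): min(12, 6, 7) = 6
H (Ines): max(-18, -13, 6) = 6
A (Wren): min(-7, 15, -14, 6) = -14
AD (Wren): min(6, -9) = -9
AE (Wren): min(4, -9, -12) = -12
AF (Wren): min(-6, 17, 16) = -6
J (Ines): max(-9, -12, -6) = -6
AG (Wren): min(8, -1) = -1
AH (Wren): min(-12, 3, 18) = -12
AJ (Wren): min(8, -2) = -2
K (Ines): max(-1, -12, -2) = -1
B (Wren): min(-6, -1) = -6
AK (Wren): min(14, 6, 18) = 6
AL (Wren): min(-7, 4) = -7
L (Ines): max(6, -7) = 6
AM (Wren): min(-1, -2) = -2
AN (Wren): min(4, 15, -15) = -15
AP (Wren): min(-18, 19, -6, 7) = -18
M (Ines): max(-2, -15, -18) = -2
AQ (Wren): min(19, 13) = 13
AR (Wren): min(6, -6, 2) = -6
N (Ines): max(13, -6) = 13
C (Wren): min(6, -2, 13) = -2
AS (Wren): min(-19, -2, -5) = -19
AT (Wren): min(-5, 7) = -5
AU (Wren): min(-1, 8) = -1
P (Ines): max(-19, -5, -1) = -1
AV (Wren): min(13, -12) = -12
AW (Wren): min(20, 10, 13, 3) = 3
AX (Wren): min(-8, -6) = -8
Q (Ines): max(-12, 3, -8) = 3
D (Wren): min(-1, 3) = -1
root (Ines): max(-14, -6, -2, -1) = -1

-1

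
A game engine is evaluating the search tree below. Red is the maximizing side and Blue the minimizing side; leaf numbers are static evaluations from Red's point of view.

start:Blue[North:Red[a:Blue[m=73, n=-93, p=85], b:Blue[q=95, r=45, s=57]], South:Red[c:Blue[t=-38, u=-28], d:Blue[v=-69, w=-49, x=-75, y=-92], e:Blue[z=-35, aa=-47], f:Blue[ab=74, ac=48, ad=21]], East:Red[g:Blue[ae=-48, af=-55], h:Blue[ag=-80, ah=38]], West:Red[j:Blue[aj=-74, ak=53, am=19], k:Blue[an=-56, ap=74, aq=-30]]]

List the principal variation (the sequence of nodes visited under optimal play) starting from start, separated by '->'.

start -> West -> k -> an

a (Blue): min(73, -93, 85) = -93
b (Blue): min(95, 45, 57) = 45
North (Red): max(-93, 45) = 45
c (Blue): min(-38, -28) = -38
d (Blue): min(-69, -49, -75, -92) = -92
e (Blue): min(-35, -47) = -47
f (Blue): min(74, 48, 21) = 21
South (Red): max(-38, -92, -47, 21) = 21
g (Blue): min(-48, -55) = -55
h (Blue): min(-80, 38) = -80
East (Red): max(-55, -80) = -55
j (Blue): min(-74, 53, 19) = -74
k (Blue): min(-56, 74, -30) = -56
West (Red): max(-74, -56) = -56
start (Blue): min(45, 21, -55, -56) = -56
At start, Blue picks West (lowest: -56).
At West, Red picks k (highest: -56).
At k, Blue picks an (lowest: -56).
Terminal value -56.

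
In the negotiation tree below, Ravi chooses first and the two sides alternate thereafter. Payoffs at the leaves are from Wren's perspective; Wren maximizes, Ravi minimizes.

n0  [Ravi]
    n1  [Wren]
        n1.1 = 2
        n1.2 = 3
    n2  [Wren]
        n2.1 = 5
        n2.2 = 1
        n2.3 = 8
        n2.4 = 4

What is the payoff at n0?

3

n1 (Wren): max(2, 3) = 3
n2 (Wren): max(5, 1, 8, 4) = 8
n0 (Ravi): min(3, 8) = 3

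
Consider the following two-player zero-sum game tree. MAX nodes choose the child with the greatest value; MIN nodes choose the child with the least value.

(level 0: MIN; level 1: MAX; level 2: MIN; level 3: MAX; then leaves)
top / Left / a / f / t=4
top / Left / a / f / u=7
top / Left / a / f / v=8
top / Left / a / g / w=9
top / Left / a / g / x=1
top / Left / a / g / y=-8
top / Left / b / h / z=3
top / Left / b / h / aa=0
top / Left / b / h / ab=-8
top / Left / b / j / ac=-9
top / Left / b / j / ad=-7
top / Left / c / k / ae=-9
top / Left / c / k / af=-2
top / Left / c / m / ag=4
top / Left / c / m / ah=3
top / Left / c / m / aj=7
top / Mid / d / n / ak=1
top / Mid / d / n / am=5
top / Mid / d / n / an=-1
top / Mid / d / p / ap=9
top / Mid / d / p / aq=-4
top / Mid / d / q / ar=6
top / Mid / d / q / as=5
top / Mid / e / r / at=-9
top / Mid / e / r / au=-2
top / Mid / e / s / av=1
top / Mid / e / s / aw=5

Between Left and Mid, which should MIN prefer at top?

f (MAX): max(4, 7, 8) = 8
g (MAX): max(9, 1, -8) = 9
a (MIN): min(8, 9) = 8
h (MAX): max(3, 0, -8) = 3
j (MAX): max(-9, -7) = -7
b (MIN): min(3, -7) = -7
k (MAX): max(-9, -2) = -2
m (MAX): max(4, 3, 7) = 7
c (MIN): min(-2, 7) = -2
Left (MAX): max(8, -7, -2) = 8
n (MAX): max(1, 5, -1) = 5
p (MAX): max(9, -4) = 9
q (MAX): max(6, 5) = 6
d (MIN): min(5, 9, 6) = 5
r (MAX): max(-9, -2) = -2
s (MAX): max(1, 5) = 5
e (MIN): min(-2, 5) = -2
Mid (MAX): max(5, -2) = 5
MIN prefers the lower value; Left=8, Mid=5. Mid is better since 5 < 8.

Mid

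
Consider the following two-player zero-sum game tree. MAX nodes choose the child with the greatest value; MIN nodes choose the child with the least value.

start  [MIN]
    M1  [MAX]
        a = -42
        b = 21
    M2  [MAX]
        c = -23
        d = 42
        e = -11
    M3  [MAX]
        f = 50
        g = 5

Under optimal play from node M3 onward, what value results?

M3 (MAX): max(50, 5) = 50

50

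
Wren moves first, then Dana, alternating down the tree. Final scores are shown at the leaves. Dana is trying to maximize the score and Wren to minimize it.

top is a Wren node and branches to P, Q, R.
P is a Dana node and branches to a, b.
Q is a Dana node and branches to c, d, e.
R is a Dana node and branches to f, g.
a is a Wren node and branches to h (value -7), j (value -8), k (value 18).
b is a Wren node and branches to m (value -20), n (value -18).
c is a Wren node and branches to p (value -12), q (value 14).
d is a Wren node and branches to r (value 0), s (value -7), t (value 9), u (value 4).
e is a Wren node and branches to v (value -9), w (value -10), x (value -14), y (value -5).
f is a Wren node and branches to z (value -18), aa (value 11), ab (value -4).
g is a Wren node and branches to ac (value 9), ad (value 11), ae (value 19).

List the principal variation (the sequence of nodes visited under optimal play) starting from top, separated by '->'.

a (Wren): min(-7, -8, 18) = -8
b (Wren): min(-20, -18) = -20
P (Dana): max(-8, -20) = -8
c (Wren): min(-12, 14) = -12
d (Wren): min(0, -7, 9, 4) = -7
e (Wren): min(-9, -10, -14, -5) = -14
Q (Dana): max(-12, -7, -14) = -7
f (Wren): min(-18, 11, -4) = -18
g (Wren): min(9, 11, 19) = 9
R (Dana): max(-18, 9) = 9
top (Wren): min(-8, -7, 9) = -8
At top, Wren picks P (lowest: -8).
At P, Dana picks a (highest: -8).
At a, Wren picks j (lowest: -8).
Terminal value -8.

top -> P -> a -> j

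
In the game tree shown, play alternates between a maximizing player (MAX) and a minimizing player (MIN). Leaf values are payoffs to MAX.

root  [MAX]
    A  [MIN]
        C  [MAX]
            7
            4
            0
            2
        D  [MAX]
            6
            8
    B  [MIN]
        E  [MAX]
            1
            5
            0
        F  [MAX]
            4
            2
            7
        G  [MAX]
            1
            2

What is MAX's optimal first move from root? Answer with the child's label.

A

C (MAX): max(7, 4, 0, 2) = 7
D (MAX): max(6, 8) = 8
A (MIN): min(7, 8) = 7
E (MAX): max(1, 5, 0) = 5
F (MAX): max(4, 2, 7) = 7
G (MAX): max(1, 2) = 2
B (MIN): min(5, 7, 2) = 2
root (MAX): max(7, 2) = 7
MAX at root wants the highest of {A=7, B=2}, so chooses A.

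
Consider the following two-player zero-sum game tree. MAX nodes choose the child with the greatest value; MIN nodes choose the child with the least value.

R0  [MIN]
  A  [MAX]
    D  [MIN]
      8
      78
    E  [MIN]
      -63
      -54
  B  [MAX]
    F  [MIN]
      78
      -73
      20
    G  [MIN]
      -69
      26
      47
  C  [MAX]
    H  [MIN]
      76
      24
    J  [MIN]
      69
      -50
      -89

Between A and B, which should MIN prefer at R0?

D (MIN): min(8, 78) = 8
E (MIN): min(-63, -54) = -63
A (MAX): max(8, -63) = 8
F (MIN): min(78, -73, 20) = -73
G (MIN): min(-69, 26, 47) = -69
B (MAX): max(-73, -69) = -69
MIN prefers the lower value; A=8, B=-69. B is better since -69 < 8.

B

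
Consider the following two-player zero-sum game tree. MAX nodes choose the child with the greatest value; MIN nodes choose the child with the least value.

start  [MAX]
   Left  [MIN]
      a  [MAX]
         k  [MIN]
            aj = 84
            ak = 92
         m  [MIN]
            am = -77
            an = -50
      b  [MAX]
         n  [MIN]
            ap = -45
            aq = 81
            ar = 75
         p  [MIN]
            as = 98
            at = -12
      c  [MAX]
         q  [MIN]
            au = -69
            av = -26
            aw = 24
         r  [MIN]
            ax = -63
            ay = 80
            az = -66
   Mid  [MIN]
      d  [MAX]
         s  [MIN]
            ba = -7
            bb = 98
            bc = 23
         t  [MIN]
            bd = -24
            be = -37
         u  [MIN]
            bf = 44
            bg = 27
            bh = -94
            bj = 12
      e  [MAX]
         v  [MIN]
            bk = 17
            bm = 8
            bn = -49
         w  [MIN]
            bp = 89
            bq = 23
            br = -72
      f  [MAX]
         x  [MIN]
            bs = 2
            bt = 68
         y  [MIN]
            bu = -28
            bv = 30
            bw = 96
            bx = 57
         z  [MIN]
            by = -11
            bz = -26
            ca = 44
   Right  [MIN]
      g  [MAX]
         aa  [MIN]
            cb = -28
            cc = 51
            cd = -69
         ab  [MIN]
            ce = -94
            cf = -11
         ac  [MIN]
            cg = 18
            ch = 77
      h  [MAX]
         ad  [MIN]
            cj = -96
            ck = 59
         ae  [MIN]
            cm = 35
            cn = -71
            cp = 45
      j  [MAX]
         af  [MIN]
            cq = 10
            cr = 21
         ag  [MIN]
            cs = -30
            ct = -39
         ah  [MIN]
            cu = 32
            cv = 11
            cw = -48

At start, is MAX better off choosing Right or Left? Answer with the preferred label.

aa (MIN): min(-28, 51, -69) = -69
ab (MIN): min(-94, -11) = -94
ac (MIN): min(18, 77) = 18
g (MAX): max(-69, -94, 18) = 18
ad (MIN): min(-96, 59) = -96
ae (MIN): min(35, -71, 45) = -71
h (MAX): max(-96, -71) = -71
af (MIN): min(10, 21) = 10
ag (MIN): min(-30, -39) = -39
ah (MIN): min(32, 11, -48) = -48
j (MAX): max(10, -39, -48) = 10
Right (MIN): min(18, -71, 10) = -71
k (MIN): min(84, 92) = 84
m (MIN): min(-77, -50) = -77
a (MAX): max(84, -77) = 84
n (MIN): min(-45, 81, 75) = -45
p (MIN): min(98, -12) = -12
b (MAX): max(-45, -12) = -12
q (MIN): min(-69, -26, 24) = -69
r (MIN): min(-63, 80, -66) = -66
c (MAX): max(-69, -66) = -66
Left (MIN): min(84, -12, -66) = -66
MAX prefers the higher value; Right=-71, Left=-66. Left is better since -66 > -71.

Left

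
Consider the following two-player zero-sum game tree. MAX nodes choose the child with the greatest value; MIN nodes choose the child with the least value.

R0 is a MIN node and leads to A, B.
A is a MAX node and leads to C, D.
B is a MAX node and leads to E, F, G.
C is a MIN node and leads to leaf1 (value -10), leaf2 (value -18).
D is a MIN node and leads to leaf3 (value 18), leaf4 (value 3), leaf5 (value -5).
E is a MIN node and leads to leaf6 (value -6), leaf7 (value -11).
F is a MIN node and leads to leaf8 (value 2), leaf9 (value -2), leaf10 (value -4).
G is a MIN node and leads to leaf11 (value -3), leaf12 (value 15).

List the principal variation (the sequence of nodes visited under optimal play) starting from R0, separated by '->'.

R0 -> A -> D -> leaf5

C (MIN): min(-10, -18) = -18
D (MIN): min(18, 3, -5) = -5
A (MAX): max(-18, -5) = -5
E (MIN): min(-6, -11) = -11
F (MIN): min(2, -2, -4) = -4
G (MIN): min(-3, 15) = -3
B (MAX): max(-11, -4, -3) = -3
R0 (MIN): min(-5, -3) = -5
At R0, MIN picks A (lowest: -5).
At A, MAX picks D (highest: -5).
At D, MIN picks leaf5 (lowest: -5).
Terminal value -5.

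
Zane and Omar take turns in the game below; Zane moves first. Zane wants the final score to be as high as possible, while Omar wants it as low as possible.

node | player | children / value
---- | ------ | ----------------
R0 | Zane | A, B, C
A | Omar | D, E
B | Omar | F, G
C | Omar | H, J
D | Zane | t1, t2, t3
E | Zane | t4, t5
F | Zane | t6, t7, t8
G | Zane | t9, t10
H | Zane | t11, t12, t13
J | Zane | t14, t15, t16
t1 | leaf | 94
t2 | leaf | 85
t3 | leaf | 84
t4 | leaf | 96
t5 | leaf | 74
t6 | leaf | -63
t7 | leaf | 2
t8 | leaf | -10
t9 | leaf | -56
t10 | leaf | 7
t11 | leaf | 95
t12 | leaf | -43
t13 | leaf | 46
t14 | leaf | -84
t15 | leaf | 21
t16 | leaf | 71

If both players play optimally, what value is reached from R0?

D (Zane): max(94, 85, 84) = 94
E (Zane): max(96, 74) = 96
A (Omar): min(94, 96) = 94
F (Zane): max(-63, 2, -10) = 2
G (Zane): max(-56, 7) = 7
B (Omar): min(2, 7) = 2
H (Zane): max(95, -43, 46) = 95
J (Zane): max(-84, 21, 71) = 71
C (Omar): min(95, 71) = 71
R0 (Zane): max(94, 2, 71) = 94

94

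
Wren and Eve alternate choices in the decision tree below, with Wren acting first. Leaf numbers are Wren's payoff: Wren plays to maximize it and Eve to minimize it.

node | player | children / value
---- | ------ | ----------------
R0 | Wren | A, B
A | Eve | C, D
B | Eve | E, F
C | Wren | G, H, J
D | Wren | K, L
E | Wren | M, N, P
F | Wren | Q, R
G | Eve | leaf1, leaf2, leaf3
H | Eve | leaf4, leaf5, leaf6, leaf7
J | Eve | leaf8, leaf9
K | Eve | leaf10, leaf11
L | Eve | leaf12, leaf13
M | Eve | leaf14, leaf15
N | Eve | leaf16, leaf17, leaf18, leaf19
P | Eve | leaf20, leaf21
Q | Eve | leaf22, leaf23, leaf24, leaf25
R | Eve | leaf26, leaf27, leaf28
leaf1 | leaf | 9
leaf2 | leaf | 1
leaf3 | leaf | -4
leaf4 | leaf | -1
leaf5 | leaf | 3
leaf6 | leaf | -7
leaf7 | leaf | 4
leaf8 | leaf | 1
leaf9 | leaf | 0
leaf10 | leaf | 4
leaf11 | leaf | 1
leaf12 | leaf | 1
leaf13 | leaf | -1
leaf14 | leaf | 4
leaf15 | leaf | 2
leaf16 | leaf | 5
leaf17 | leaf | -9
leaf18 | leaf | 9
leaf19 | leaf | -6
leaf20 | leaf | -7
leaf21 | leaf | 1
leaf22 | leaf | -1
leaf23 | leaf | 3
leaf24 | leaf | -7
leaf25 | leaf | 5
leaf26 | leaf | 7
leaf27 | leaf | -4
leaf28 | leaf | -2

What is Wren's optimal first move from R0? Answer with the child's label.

A

G (Eve): min(9, 1, -4) = -4
H (Eve): min(-1, 3, -7, 4) = -7
J (Eve): min(1, 0) = 0
C (Wren): max(-4, -7, 0) = 0
K (Eve): min(4, 1) = 1
L (Eve): min(1, -1) = -1
D (Wren): max(1, -1) = 1
A (Eve): min(0, 1) = 0
M (Eve): min(4, 2) = 2
N (Eve): min(5, -9, 9, -6) = -9
P (Eve): min(-7, 1) = -7
E (Wren): max(2, -9, -7) = 2
Q (Eve): min(-1, 3, -7, 5) = -7
R (Eve): min(7, -4, -2) = -4
F (Wren): max(-7, -4) = -4
B (Eve): min(2, -4) = -4
R0 (Wren): max(0, -4) = 0
Wren at R0 wants the highest of {A=0, B=-4}, so chooses A.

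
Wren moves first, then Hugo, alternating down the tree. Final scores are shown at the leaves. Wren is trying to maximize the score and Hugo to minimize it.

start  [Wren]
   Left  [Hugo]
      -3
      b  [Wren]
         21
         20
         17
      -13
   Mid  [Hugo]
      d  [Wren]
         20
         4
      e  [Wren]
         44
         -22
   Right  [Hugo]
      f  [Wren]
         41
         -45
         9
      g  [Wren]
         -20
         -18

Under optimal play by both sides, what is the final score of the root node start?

20

b (Wren): max(21, 20, 17) = 21
Left (Hugo): min(-3, 21, -13) = -13
d (Wren): max(20, 4) = 20
e (Wren): max(44, -22) = 44
Mid (Hugo): min(20, 44) = 20
f (Wren): max(41, -45, 9) = 41
g (Wren): max(-20, -18) = -18
Right (Hugo): min(41, -18) = -18
start (Wren): max(-13, 20, -18) = 20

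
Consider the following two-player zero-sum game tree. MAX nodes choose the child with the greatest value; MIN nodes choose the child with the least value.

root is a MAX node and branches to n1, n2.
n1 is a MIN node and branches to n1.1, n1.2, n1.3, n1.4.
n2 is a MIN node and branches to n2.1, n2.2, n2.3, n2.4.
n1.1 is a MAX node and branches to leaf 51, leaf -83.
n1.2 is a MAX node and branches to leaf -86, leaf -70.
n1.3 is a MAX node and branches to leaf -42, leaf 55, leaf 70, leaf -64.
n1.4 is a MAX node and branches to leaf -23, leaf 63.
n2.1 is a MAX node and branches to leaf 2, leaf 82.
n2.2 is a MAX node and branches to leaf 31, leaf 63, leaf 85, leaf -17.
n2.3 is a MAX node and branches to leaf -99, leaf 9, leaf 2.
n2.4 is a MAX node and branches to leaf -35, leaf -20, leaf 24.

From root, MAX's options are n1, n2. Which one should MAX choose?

n2

n1.1 (MAX): max(51, -83) = 51
n1.2 (MAX): max(-86, -70) = -70
n1.3 (MAX): max(-42, 55, 70, -64) = 70
n1.4 (MAX): max(-23, 63) = 63
n1 (MIN): min(51, -70, 70, 63) = -70
n2.1 (MAX): max(2, 82) = 82
n2.2 (MAX): max(31, 63, 85, -17) = 85
n2.3 (MAX): max(-99, 9, 2) = 9
n2.4 (MAX): max(-35, -20, 24) = 24
n2 (MIN): min(82, 85, 9, 24) = 9
root (MAX): max(-70, 9) = 9
MAX at root wants the highest of {n1=-70, n2=9}, so chooses n2.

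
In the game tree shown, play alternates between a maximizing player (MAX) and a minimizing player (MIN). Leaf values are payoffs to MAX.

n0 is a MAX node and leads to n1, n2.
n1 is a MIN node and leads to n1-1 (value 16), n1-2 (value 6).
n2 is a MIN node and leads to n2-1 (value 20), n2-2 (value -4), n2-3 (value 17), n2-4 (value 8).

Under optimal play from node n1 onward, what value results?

n1 (MIN): min(16, 6) = 6

6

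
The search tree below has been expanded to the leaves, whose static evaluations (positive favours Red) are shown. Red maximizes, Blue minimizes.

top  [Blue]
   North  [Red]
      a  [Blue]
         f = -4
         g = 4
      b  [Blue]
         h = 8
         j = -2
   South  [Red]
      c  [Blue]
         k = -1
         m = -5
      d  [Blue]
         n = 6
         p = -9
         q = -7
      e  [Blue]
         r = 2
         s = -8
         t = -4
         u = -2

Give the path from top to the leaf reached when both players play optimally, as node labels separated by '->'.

top -> South -> c -> m

a (Blue): min(-4, 4) = -4
b (Blue): min(8, -2) = -2
North (Red): max(-4, -2) = -2
c (Blue): min(-1, -5) = -5
d (Blue): min(6, -9, -7) = -9
e (Blue): min(2, -8, -4, -2) = -8
South (Red): max(-5, -9, -8) = -5
top (Blue): min(-2, -5) = -5
At top, Blue picks South (lowest: -5).
At South, Red picks c (highest: -5).
At c, Blue picks m (lowest: -5).
Terminal value -5.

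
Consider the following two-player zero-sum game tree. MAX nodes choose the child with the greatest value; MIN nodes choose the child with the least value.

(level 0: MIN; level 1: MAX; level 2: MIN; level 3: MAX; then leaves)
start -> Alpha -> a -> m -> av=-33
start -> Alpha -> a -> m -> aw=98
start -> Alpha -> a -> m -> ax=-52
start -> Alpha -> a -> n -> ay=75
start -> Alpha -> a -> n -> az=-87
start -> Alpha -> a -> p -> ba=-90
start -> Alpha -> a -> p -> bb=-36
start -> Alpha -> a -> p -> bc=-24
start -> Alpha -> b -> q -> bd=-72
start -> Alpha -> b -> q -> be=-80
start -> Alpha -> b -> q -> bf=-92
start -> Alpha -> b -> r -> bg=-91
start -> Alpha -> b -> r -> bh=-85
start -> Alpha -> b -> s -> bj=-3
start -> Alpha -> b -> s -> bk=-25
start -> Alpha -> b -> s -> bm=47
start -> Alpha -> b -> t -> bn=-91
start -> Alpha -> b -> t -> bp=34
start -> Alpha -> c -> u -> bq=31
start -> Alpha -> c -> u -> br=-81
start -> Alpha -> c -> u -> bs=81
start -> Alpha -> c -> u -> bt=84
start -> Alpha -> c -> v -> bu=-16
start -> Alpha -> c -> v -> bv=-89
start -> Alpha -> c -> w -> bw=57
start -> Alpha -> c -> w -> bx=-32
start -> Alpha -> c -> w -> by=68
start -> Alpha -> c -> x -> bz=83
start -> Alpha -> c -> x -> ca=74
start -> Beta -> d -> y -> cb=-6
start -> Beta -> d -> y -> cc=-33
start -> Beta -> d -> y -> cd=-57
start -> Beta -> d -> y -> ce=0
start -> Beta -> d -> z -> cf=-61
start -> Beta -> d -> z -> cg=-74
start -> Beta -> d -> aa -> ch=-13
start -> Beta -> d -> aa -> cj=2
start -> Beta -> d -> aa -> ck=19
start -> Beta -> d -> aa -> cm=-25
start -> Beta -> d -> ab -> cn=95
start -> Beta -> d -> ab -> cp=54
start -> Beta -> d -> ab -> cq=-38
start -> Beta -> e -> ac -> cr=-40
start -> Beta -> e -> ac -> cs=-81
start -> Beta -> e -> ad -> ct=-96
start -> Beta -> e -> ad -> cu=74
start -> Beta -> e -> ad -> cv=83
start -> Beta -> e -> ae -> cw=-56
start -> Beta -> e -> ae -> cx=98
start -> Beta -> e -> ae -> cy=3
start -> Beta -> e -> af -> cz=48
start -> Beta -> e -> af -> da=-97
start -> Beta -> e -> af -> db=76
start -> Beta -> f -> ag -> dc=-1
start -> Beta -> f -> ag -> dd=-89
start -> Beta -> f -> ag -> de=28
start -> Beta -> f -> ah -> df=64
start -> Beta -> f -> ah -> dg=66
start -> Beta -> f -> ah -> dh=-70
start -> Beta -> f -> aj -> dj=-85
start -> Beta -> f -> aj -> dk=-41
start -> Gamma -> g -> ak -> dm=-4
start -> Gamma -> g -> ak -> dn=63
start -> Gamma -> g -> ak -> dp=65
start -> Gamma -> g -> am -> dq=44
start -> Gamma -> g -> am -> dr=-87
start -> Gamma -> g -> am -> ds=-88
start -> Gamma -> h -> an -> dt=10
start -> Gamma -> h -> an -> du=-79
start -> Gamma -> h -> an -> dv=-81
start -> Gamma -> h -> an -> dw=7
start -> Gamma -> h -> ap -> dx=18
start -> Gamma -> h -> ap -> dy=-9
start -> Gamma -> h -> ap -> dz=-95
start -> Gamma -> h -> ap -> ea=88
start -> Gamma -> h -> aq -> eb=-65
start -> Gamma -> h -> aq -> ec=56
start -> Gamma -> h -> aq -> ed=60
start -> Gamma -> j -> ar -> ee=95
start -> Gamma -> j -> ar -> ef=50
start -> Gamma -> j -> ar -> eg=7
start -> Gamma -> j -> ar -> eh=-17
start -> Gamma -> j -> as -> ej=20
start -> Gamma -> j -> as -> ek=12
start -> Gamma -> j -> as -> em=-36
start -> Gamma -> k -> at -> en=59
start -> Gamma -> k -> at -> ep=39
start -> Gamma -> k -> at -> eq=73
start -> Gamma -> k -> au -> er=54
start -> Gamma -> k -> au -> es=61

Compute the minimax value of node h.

an (MAX): max(10, -79, -81, 7) = 10
ap (MAX): max(18, -9, -95, 88) = 88
aq (MAX): max(-65, 56, 60) = 60
h (MIN): min(10, 88, 60) = 10

10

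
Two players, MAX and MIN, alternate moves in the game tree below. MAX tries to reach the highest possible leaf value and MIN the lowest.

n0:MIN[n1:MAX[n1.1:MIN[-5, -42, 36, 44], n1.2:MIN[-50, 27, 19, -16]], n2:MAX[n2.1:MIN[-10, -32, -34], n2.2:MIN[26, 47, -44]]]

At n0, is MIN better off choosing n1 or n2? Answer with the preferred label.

n1

n1.1 (MIN): min(-5, -42, 36, 44) = -42
n1.2 (MIN): min(-50, 27, 19, -16) = -50
n1 (MAX): max(-42, -50) = -42
n2.1 (MIN): min(-10, -32, -34) = -34
n2.2 (MIN): min(26, 47, -44) = -44
n2 (MAX): max(-34, -44) = -34
MIN prefers the lower value; n1=-42, n2=-34. n1 is better since -42 < -34.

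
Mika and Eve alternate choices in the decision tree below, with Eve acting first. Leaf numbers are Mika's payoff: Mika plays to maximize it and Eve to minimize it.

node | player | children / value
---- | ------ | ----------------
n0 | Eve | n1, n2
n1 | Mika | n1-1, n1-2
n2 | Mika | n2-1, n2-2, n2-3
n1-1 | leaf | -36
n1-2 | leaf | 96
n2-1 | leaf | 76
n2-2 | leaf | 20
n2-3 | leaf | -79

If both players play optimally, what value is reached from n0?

n1 (Mika): max(-36, 96) = 96
n2 (Mika): max(76, 20, -79) = 76
n0 (Eve): min(96, 76) = 76

76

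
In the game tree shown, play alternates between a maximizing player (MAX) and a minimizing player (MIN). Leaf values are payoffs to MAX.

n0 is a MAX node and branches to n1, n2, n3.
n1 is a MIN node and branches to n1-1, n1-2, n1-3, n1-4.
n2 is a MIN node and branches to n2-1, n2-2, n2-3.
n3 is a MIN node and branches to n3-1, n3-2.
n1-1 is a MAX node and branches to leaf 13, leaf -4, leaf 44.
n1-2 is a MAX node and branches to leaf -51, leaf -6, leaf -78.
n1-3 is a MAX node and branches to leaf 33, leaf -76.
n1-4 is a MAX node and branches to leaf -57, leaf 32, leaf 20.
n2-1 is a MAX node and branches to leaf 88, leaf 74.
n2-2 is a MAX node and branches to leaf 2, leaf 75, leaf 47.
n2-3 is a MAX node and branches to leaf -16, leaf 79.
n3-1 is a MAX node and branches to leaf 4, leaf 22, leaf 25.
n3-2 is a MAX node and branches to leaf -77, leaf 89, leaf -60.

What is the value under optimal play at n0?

75

n1-1 (MAX): max(13, -4, 44) = 44
n1-2 (MAX): max(-51, -6, -78) = -6
n1-3 (MAX): max(33, -76) = 33
n1-4 (MAX): max(-57, 32, 20) = 32
n1 (MIN): min(44, -6, 33, 32) = -6
n2-1 (MAX): max(88, 74) = 88
n2-2 (MAX): max(2, 75, 47) = 75
n2-3 (MAX): max(-16, 79) = 79
n2 (MIN): min(88, 75, 79) = 75
n3-1 (MAX): max(4, 22, 25) = 25
n3-2 (MAX): max(-77, 89, -60) = 89
n3 (MIN): min(25, 89) = 25
n0 (MAX): max(-6, 75, 25) = 75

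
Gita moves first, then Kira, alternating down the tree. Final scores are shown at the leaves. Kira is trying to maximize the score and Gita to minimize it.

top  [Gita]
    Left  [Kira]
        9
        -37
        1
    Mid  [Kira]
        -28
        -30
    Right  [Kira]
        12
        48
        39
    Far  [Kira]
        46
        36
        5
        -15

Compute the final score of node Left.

Left (Kira): max(9, -37, 1) = 9

9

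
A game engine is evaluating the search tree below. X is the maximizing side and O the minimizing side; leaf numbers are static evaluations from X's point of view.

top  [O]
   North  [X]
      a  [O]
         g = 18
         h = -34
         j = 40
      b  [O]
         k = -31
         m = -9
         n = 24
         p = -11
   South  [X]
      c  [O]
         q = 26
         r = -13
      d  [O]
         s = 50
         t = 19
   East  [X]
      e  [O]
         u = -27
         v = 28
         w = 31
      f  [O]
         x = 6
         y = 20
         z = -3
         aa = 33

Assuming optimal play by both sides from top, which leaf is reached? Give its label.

k

a (O): min(18, -34, 40) = -34
b (O): min(-31, -9, 24, -11) = -31
North (X): max(-34, -31) = -31
c (O): min(26, -13) = -13
d (O): min(50, 19) = 19
South (X): max(-13, 19) = 19
e (O): min(-27, 28, 31) = -27
f (O): min(6, 20, -3, 33) = -3
East (X): max(-27, -3) = -3
top (O): min(-31, 19, -3) = -31
At top, O picks North (lowest: -31).
At North, X picks b (highest: -31).
At b, O picks k (lowest: -31).
Terminal value -31.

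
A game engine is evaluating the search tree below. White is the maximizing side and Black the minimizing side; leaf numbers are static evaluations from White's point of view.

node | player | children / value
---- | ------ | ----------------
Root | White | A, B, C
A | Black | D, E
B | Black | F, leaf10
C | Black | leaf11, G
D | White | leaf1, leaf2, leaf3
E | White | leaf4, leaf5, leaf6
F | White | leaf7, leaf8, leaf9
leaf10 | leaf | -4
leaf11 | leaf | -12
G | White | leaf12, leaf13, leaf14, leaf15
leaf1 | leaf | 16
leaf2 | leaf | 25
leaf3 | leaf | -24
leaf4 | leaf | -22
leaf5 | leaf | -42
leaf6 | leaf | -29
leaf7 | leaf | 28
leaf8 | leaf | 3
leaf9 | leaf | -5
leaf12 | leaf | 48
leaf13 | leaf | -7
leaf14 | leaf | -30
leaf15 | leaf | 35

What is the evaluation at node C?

-12

G (White): max(48, -7, -30, 35) = 48
C (Black): min(-12, 48) = -12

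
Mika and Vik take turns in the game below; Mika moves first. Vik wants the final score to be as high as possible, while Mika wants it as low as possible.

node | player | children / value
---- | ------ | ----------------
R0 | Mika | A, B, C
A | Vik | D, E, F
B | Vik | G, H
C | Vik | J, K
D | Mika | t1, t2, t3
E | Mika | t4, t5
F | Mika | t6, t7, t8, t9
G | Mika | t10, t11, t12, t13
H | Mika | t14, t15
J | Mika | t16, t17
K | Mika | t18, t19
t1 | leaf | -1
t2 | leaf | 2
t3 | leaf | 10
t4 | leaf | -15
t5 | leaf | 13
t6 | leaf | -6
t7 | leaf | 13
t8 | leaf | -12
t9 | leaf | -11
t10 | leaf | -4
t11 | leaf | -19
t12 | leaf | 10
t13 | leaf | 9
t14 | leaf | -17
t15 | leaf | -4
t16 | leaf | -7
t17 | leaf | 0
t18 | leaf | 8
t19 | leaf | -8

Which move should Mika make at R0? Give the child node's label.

B

D (Mika): min(-1, 2, 10) = -1
E (Mika): min(-15, 13) = -15
F (Mika): min(-6, 13, -12, -11) = -12
A (Vik): max(-1, -15, -12) = -1
G (Mika): min(-4, -19, 10, 9) = -19
H (Mika): min(-17, -4) = -17
B (Vik): max(-19, -17) = -17
J (Mika): min(-7, 0) = -7
K (Mika): min(8, -8) = -8
C (Vik): max(-7, -8) = -7
R0 (Mika): min(-1, -17, -7) = -17
Mika at R0 wants the lowest of {A=-1, B=-17, C=-7}, so chooses B.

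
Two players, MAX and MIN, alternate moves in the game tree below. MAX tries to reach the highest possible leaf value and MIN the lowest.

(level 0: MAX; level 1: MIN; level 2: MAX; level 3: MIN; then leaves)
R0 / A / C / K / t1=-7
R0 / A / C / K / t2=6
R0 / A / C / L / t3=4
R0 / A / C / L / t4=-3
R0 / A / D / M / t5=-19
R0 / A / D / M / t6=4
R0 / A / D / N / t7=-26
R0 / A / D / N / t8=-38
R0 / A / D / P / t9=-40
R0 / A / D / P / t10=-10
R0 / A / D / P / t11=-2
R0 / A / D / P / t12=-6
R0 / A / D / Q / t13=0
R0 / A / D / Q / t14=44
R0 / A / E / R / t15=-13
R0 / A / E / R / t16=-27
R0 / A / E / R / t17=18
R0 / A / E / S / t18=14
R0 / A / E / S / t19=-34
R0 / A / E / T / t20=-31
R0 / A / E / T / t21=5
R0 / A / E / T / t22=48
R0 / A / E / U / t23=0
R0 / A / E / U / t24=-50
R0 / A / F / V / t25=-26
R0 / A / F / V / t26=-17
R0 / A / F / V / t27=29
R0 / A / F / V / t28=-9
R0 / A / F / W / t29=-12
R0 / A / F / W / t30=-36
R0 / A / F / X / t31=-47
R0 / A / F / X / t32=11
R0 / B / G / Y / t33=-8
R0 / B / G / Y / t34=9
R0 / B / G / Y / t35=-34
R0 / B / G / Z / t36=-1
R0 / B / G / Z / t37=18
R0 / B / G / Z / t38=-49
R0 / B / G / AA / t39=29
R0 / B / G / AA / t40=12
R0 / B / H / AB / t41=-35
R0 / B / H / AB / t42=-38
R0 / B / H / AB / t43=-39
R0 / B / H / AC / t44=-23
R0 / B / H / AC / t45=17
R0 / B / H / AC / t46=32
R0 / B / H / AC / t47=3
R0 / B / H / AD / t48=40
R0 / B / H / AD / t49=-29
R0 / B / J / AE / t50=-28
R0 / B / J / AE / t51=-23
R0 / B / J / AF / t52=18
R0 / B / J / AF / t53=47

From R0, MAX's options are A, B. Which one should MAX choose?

B

K (MIN): min(-7, 6) = -7
L (MIN): min(4, -3) = -3
C (MAX): max(-7, -3) = -3
M (MIN): min(-19, 4) = -19
N (MIN): min(-26, -38) = -38
P (MIN): min(-40, -10, -2, -6) = -40
Q (MIN): min(0, 44) = 0
D (MAX): max(-19, -38, -40, 0) = 0
R (MIN): min(-13, -27, 18) = -27
S (MIN): min(14, -34) = -34
T (MIN): min(-31, 5, 48) = -31
U (MIN): min(0, -50) = -50
E (MAX): max(-27, -34, -31, -50) = -27
V (MIN): min(-26, -17, 29, -9) = -26
W (MIN): min(-12, -36) = -36
X (MIN): min(-47, 11) = -47
F (MAX): max(-26, -36, -47) = -26
A (MIN): min(-3, 0, -27, -26) = -27
Y (MIN): min(-8, 9, -34) = -34
Z (MIN): min(-1, 18, -49) = -49
AA (MIN): min(29, 12) = 12
G (MAX): max(-34, -49, 12) = 12
AB (MIN): min(-35, -38, -39) = -39
AC (MIN): min(-23, 17, 32, 3) = -23
AD (MIN): min(40, -29) = -29
H (MAX): max(-39, -23, -29) = -23
AE (MIN): min(-28, -23) = -28
AF (MIN): min(18, 47) = 18
J (MAX): max(-28, 18) = 18
B (MIN): min(12, -23, 18) = -23
R0 (MAX): max(-27, -23) = -23
MAX at R0 wants the highest of {A=-27, B=-23}, so chooses B.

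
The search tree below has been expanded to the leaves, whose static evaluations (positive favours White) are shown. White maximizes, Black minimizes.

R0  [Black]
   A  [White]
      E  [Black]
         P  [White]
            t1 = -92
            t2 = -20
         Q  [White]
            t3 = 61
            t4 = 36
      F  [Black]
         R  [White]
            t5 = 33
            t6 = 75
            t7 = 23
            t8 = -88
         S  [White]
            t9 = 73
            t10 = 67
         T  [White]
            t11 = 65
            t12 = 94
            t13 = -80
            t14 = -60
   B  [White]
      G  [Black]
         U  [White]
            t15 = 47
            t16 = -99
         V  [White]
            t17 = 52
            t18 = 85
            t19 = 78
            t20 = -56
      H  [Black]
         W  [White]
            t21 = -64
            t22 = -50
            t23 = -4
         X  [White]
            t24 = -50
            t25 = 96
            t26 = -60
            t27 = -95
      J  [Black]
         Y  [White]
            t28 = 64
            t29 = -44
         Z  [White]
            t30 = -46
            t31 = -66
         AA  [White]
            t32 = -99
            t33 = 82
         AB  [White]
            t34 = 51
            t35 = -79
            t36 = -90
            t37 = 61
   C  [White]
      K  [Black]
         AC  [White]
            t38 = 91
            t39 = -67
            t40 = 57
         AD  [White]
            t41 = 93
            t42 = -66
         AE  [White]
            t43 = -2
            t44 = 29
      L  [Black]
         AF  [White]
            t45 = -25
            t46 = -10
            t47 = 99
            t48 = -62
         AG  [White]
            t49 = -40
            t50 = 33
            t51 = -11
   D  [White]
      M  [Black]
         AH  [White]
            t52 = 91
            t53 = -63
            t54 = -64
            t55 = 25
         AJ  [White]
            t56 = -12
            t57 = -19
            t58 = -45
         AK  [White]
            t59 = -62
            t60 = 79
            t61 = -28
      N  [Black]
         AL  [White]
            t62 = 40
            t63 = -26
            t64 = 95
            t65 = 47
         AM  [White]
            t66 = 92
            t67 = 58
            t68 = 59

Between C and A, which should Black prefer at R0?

AC (White): max(91, -67, 57) = 91
AD (White): max(93, -66) = 93
AE (White): max(-2, 29) = 29
K (Black): min(91, 93, 29) = 29
AF (White): max(-25, -10, 99, -62) = 99
AG (White): max(-40, 33, -11) = 33
L (Black): min(99, 33) = 33
C (White): max(29, 33) = 33
P (White): max(-92, -20) = -20
Q (White): max(61, 36) = 61
E (Black): min(-20, 61) = -20
R (White): max(33, 75, 23, -88) = 75
S (White): max(73, 67) = 73
T (White): max(65, 94, -80, -60) = 94
F (Black): min(75, 73, 94) = 73
A (White): max(-20, 73) = 73
Black prefers the lower value; C=33, A=73. C is better since 33 < 73.

C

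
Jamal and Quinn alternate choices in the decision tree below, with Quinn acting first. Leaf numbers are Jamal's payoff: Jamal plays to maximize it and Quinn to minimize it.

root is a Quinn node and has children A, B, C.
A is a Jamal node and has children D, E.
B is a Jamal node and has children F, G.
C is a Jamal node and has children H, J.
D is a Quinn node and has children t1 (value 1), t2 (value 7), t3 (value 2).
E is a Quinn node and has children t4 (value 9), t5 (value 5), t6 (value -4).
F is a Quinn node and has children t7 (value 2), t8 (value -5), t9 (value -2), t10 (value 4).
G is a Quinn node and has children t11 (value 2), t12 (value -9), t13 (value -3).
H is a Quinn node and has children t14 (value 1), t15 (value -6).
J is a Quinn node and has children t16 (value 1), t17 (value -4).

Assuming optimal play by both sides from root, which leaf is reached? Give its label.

D (Quinn): min(1, 7, 2) = 1
E (Quinn): min(9, 5, -4) = -4
A (Jamal): max(1, -4) = 1
F (Quinn): min(2, -5, -2, 4) = -5
G (Quinn): min(2, -9, -3) = -9
B (Jamal): max(-5, -9) = -5
H (Quinn): min(1, -6) = -6
J (Quinn): min(1, -4) = -4
C (Jamal): max(-6, -4) = -4
root (Quinn): min(1, -5, -4) = -5
At root, Quinn picks B (lowest: -5).
At B, Jamal picks F (highest: -5).
At F, Quinn picks t8 (lowest: -5).
Terminal value -5.

t8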